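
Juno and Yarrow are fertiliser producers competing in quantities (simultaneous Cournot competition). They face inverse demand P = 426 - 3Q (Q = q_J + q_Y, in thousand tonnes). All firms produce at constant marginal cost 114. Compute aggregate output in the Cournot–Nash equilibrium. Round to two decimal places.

69.33

Each firm earns π_i = (426 - 3Q)q_i - 114q_i.
Setting ∂π_i/∂q_i = 0 with rivals' quantities fixed: 312 - 6q_i - 3q_j = 0.
With identical firms every q_j equals q_i, so q_j = q_i and 312 = 9q_i, giving q_i = 104/3.
Total output Q = 104/3 + 104/3 = 208/3.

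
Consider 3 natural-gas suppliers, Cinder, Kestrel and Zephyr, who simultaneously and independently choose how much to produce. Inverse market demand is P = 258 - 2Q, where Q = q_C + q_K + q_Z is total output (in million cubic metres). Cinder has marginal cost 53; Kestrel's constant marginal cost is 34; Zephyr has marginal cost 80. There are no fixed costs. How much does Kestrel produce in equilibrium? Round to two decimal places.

Cinder's profit: π_C = (258 - 2Q)q_C - (53q_C). Setting ∂π_C/∂q_C = 0: 205 - 4q_C - 2(q_K + q_Z) = 0.
Kestrel's profit: π_K = (258 - 2Q)q_K - (34q_K). Setting ∂π_K/∂q_K = 0: 224 - 4q_K - 2(q_C + q_Z) = 0.
Zephyr's profit: π_Z = (258 - 2Q)q_Z - (80q_Z). Setting ∂π_Z/∂q_Z = 0: 178 - 4q_Z - 2(q_C + q_K) = 0.
Adding the 3 first-order conditions: 607 − 8Q = 0, so Q = 607/8.
Back-substituting: q_C = (205 − 607/4)/2 = 213/8, q_K = (224 − 607/4)/2 = 289/8, q_Z = (178 − 607/4)/2 = 105/8.

36.13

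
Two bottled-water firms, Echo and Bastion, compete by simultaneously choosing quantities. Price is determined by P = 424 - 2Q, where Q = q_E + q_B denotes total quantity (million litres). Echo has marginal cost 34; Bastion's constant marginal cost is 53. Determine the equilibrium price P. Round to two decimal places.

170.33

Echo's profit: π_E = (424 - 2Q)q_E - (34q_E). Setting ∂π_E/∂q_E = 0: 390 - 4q_E - 2(q_B) = 0.
Bastion's profit: π_B = (424 - 2Q)q_B - (53q_B). Setting ∂π_B/∂q_B = 0: 371 - 4q_B - 2(q_E) = 0.
Rearranging gives the reaction functions q_E = (390 - 2q_B)/4 and q_B = (371 - 2q_E)/4.
Substituting one into the other gives q_E = 409/6 and q_B = 176/3.
Total output Q = 761/6, so price P = 424 - 2·(761/6) = 511/3.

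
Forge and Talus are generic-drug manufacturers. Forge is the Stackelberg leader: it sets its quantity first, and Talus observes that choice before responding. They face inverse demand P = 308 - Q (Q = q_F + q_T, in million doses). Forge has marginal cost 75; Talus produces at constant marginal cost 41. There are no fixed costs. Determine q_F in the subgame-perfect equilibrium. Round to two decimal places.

99.50

Solve by backward induction. Given q_F, the follower Talus maximises π_T = (308 - q_F - q_T)q_T - 41q_T.
∂π_T/∂q_T = 267 - q_F - 2q_T = 0 gives the reaction function q_T = (267 - q_F)/2.
Forge substitutes q_T(q_F) into its own profit: π_F = q_F(308 - q_F - (267 - q_F)/2) - 75q_F = (349/2 - (1/2)q_F)q_F - 75q_F.
The leader's first-order condition 199/2 - q_F = 0 yields q_F = 199/2.
Then q_T = (267 - 199/2)/2 = 335/4.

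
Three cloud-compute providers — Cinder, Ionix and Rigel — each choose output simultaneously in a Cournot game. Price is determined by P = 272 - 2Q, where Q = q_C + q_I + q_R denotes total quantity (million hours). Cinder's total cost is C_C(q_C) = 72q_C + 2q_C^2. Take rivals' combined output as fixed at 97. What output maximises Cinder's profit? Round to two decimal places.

With rivals' combined output fixed at 97, Cinder's profit is π_C = (272 - 2·97 - 2q_C)q_C - (72q_C + 2q_C²) = (78 - 2q_C)q_C - (72q_C + 2q_C²).
∂π_C/∂q_C = 6 - 8q_C = 0, so q_C = 3/4.

0.75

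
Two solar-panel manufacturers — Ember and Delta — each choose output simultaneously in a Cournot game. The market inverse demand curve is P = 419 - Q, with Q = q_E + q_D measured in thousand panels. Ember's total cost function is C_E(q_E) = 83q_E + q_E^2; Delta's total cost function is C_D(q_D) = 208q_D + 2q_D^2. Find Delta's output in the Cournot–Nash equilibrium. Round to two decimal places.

Ember's profit: π_E = (419 - Q)q_E - (83q_E + q_E²). Setting ∂π_E/∂q_E = 0: 336 - 4q_E - (q_D) = 0.
Delta's profit: π_D = (419 - Q)q_D - (208q_D + 2q_D²). Setting ∂π_D/∂q_D = 0: 211 - 6q_D - (q_E) = 0.
Rearranging gives the reaction functions q_E = (336 - q_D)/4 and q_D = (211 - q_E)/6.
Substituting one into the other gives q_E = 1805/23 and q_D = 508/23.

22.09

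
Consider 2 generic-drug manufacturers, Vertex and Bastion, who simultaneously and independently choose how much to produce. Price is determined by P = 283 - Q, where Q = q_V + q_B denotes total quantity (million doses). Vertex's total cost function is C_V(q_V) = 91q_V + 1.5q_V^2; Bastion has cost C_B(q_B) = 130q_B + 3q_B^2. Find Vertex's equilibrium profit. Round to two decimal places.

3143.80

Vertex's profit: π_V = (283 - Q)q_V - (91q_V + (3/2)q_V²). Setting ∂π_V/∂q_V = 0: 192 - 5q_V - (q_B) = 0.
Bastion's first-order condition: 153 - 8q_B - (q_V) = 0.
Best responses: q_V = (192 - q_B)/5, q_B = (153 - q_V)/8.
Substituting one into the other gives q_V = 461/13 and q_B = 191/13.
Price P = 283 - 652/13 = 232.8462.
Vertex's profit: 232.8462·(461/13) - 91·(461/13) - (3/2)(461/13)² = 3143.8018.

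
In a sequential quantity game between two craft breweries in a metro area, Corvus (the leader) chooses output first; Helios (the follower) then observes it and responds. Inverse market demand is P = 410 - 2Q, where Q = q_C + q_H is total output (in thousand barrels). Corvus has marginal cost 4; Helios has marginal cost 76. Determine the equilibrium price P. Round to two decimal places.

123.50

The follower Helios best-responds to any q_C: π_H = (410 - 2Q)q_H - 76q_H.
∂π_H/∂q_H = 334 - 2q_C - 4q_H = 0 gives the reaction function q_H = (334 - 2q_C)/4.
Corvus substitutes q_H(q_C) into its own profit: π_C = q_C(410 - 2q_C - (334 - 2q_C)/2) - 4q_C = (243 - q_C)q_C - 4q_C.
The leader's first-order condition 239 - 2q_C = 0 yields q_C = 239/2.
Then q_H = (334 - 2·(239/2))/4 = 95/4.
Total output Q = 573/4, so price P = 410 - 2·(573/4) = 247/2.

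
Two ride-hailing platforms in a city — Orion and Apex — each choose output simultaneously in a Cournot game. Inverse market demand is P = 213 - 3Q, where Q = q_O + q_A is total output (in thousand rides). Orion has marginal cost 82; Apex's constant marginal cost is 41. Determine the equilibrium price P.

Orion's profit: π_O = (213 - 3Q)q_O - (82q_O). Setting ∂π_O/∂q_O = 0: 131 - 6q_O - 3(q_A) = 0.
Apex's profit: π_A = (213 - 3Q)q_A - (41q_A). Setting ∂π_A/∂q_A = 0: 172 - 6q_A - 3(q_O) = 0.
Rearranging gives the reaction functions q_O = (131 - 3q_A)/6 and q_A = (172 - 3q_O)/6.
Substituting one into the other gives q_O = 10 and q_A = 71/3.
Total output Q = 101/3, so price P = 213 - 3·(101/3) = 112.

112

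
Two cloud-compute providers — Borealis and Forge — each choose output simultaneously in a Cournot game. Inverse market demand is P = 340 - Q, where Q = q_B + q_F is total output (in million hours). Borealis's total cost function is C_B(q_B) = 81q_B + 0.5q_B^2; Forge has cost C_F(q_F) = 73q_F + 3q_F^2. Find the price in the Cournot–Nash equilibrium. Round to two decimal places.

Borealis's profit: π_B = (340 - Q)q_B - (81q_B + (1/2)q_B²). Setting ∂π_B/∂q_B = 0: 259 - 3q_B - (q_F) = 0.
Forge's profit: π_F = (340 - Q)q_F - (73q_F + 3q_F²). Setting ∂π_F/∂q_F = 0: 267 - 8q_F - (q_B) = 0.
So q_B = (259 - q_F)/3 and q_F = (267 - q_B)/8.
Solving the pair: q_B = 1805/23, q_F = 542/23.
Total output Q = 102.0435, so price P = 340 - 102.0435 = 237.9565.

237.96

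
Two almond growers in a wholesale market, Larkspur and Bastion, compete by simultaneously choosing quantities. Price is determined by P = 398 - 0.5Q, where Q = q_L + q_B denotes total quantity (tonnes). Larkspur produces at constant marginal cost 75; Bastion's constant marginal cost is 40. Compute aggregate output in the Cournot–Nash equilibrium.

Larkspur's profit: π_L = (398 - 0.5Q)q_L - (75q_L). Setting ∂π_L/∂q_L = 0: 323 - q_L - (1/2)(q_B) = 0.
Bastion's first-order condition: 358 - q_B - (1/2)(q_L) = 0.
Rearranging gives the reaction functions q_L = (323 - (1/2)q_B) and q_B = (358 - (1/2)q_L).
Solving the pair: q_L = 192, q_B = 262.
Total output Q = 192 + 262 = 454.

454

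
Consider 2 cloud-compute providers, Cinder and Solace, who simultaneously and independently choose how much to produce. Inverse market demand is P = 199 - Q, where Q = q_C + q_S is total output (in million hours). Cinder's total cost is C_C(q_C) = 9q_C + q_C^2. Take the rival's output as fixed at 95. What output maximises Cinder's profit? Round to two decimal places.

23.75

With the rival's output fixed at 95, Cinder's profit is π_C = (199 - 95 - q_C)q_C - (9q_C + q_C²) = (104 - q_C)q_C - (9q_C + q_C²).
∂π_C/∂q_C = 95 - 4q_C = 0, so q_C = 95/4.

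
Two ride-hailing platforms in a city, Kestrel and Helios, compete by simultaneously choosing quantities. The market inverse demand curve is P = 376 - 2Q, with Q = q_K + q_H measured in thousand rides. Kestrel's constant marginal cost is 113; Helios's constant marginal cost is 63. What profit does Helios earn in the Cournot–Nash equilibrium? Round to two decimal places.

7320.50

Kestrel's profit: π_K = (376 - 2Q)q_K - (113q_K). Setting ∂π_K/∂q_K = 0: 263 - 4q_K - 2(q_H) = 0.
Helios's profit: π_H = (376 - 2Q)q_H - (63q_H). Setting ∂π_H/∂q_H = 0: 313 - 4q_H - 2(q_K) = 0.
So q_K = (263 - 2q_H)/4 and q_H = (313 - 2q_K)/4.
Substituting one into the other gives q_K = 71/2 and q_H = 121/2.
Price P = 376 - 2·96 = 184.
Helios's profit: (184 - 63)·(121/2) = 7320.5000.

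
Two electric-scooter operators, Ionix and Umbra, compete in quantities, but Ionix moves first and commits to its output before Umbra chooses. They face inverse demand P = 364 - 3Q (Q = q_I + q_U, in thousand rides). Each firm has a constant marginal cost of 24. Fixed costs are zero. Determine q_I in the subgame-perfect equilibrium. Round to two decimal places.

56.67

The follower Umbra best-responds to any q_I: π_U = (364 - 3Q)q_U - 24q_U.
∂π_U/∂q_U = 340 - 3q_I - 6q_U = 0 gives the reaction function q_U = (340 - 3q_I)/6.
Ionix substitutes q_U(q_I) into its own profit: π_I = q_I(364 - 3q_I - (340 - 3q_I)/2) - 24q_I = (194 - (3/2)q_I)q_I - 24q_I.
Leader FOC: 170 - 3q_I = 0, so q_I = 170/3.
Then q_U = (340 - 3·(170/3))/6 = 85/3.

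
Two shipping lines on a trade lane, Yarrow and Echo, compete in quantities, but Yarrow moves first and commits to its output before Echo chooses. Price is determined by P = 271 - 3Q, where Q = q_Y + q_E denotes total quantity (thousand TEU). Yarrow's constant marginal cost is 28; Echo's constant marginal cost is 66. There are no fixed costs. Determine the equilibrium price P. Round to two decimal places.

The follower Echo best-responds to any q_Y: π_E = (271 - 3Q)q_E - 66q_E.
Follower FOC: 205 - 3q_Y - 6q_E = 0, so q_E(q_Y) = (205 - 3q_Y)/6.
The leader anticipates this reaction. Substituting into P = 271 - 3Q gives P = 337/2 - (3/2)q_Y, so π_Y = (337/2 - (3/2)q_Y)q_Y - 28q_Y.
The leader's first-order condition 281/2 - 3q_Y = 0 yields q_Y = 281/6.
Then q_E = (205 - 3·(281/6))/6 = 43/4.
Total output Q = 691/12, so price P = 271 - 3·(691/12) = 393/4.

98.25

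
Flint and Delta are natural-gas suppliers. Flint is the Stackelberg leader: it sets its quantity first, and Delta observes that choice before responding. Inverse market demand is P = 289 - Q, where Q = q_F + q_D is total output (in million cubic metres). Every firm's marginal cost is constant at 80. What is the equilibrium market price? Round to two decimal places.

Solve by backward induction. Given q_F, the follower Delta maximises π_D = (289 - q_F - q_D)q_D - 80q_D.
∂π_D/∂q_D = 209 - q_F - 2q_D = 0 gives the reaction function q_D = (209 - q_F)/2.
Flint substitutes q_D(q_F) into its own profit: π_F = q_F(289 - q_F - (209 - q_F)/2) - 80q_F = (369/2 - (1/2)q_F)q_F - 80q_F.
Maximising: ∂π_F/∂q_F = 209/2 - q_F = 0, giving q_F = 209/2.
Then q_D = (209 - 209/2)/2 = 209/4.
Total output Q = 627/4, so price P = 289 - 627/4 = 529/4.

132.25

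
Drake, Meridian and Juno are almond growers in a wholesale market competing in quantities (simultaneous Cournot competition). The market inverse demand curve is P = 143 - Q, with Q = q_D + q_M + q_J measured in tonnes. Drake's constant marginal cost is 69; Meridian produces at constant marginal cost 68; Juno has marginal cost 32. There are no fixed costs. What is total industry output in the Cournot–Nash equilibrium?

Drake's profit: π_D = (143 - Q)q_D - (69q_D). Setting ∂π_D/∂q_D = 0: 74 - 2q_D - (q_M + q_J) = 0.
Meridian's profit: π_M = (143 - Q)q_M - (68q_M). Setting ∂π_M/∂q_M = 0: 75 - 2q_M - (q_D + q_J) = 0.
Juno's first-order condition: 111 - 2q_J - (q_D + q_M) = 0.
Summing all 3 equations gives 260 − 4Q = 0, hence Q = 65.
Back-substituting: q_D = (74 − 65) = 9, q_M = (75 − 65) = 10, q_J = (111 − 65) = 46.
Total output Q = 9 + 10 + 46 = 65.

65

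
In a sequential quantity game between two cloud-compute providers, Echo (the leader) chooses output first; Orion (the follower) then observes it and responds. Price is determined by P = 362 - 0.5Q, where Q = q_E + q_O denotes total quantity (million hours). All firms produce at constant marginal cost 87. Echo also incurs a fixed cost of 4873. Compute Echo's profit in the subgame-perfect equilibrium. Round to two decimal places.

Solve by backward induction. Given q_E, the follower Orion maximises π_O = (362 - (1/2)q_E - (1/2)q_O)q_O - 87q_O.
Setting the follower's marginal profit to zero, 275 - (1/2)q_E - q_O = 0, i.e. q_O = (275 - (1/2)q_E).
The leader anticipates this reaction. Substituting into P = 362 - 0.5Q gives P = 449/2 - (1/4)q_E, so π_E = (449/2 - (1/4)q_E)q_E - 87q_E.
Leader FOC: 275/2 - (1/2)q_E = 0, so q_E = 275.
Then q_O = (275 - (1/2)·275) = 275/2.
Price P = 362 - (1/2)·(825/2) = 623/4.
Echo's profit: (623/4 - 87)·275 - 4873 = 14033.2500.

14033.25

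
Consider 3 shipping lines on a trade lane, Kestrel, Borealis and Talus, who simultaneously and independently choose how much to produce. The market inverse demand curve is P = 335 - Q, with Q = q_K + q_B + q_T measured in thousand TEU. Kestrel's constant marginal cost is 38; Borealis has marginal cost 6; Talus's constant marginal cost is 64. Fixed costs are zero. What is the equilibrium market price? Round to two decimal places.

110.75

Kestrel's profit: π_K = (335 - Q)q_K - (38q_K). Setting ∂π_K/∂q_K = 0: 297 - 2q_K - (q_B + q_T) = 0.
Borealis's first-order condition: 329 - 2q_B - (q_K + q_T) = 0.
Talus's profit: π_T = (335 - Q)q_T - (64q_T). Setting ∂π_T/∂q_T = 0: 271 - 2q_T - (q_K + q_B) = 0.
Summing all 3 equations gives 897 − 4Q = 0, hence Q = 897/4.
Back-substituting: q_K = (297 − 897/4) = 291/4, q_B = (329 − 897/4) = 419/4, q_T = (271 − 897/4) = 187/4.
Total output Q = 897/4, so price P = 335 - 897/4 = 443/4.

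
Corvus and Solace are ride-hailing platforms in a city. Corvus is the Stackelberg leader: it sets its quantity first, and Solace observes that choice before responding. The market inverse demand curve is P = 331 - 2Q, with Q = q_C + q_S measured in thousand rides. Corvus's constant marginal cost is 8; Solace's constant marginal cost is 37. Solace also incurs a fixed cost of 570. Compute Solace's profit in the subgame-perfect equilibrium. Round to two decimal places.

1170.50

Solve by backward induction. Given q_C, the follower Solace maximises π_S = (331 - 2q_C - 2q_S)q_S - 37q_S.
∂π_S/∂q_S = 294 - 2q_C - 4q_S = 0 gives the reaction function q_S = (294 - 2q_C)/4.
Corvus substitutes q_S(q_C) into its own profit: π_C = q_C(331 - 2q_C - (294 - 2q_C)/2) - 8q_C = (184 - q_C)q_C - 8q_C.
The leader's first-order condition 176 - 2q_C = 0 yields q_C = 88.
Then q_S = (294 - 2·88)/4 = 59/2.
Price P = 331 - 2·(235/2) = 96.
Solace's profit: (96 - 37)·(59/2) - 570 = 1170.5000.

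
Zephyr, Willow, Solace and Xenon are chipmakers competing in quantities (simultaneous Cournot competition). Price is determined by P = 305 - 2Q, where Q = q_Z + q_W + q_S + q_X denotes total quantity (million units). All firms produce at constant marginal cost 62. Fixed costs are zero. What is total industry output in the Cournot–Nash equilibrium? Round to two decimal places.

97.20

A representative firm's profit is π_i = q_i(305 - 2Q) - 62q_i.
Setting ∂π_i/∂q_i = 0 with rivals' quantities fixed: 243 - 4q_i - 2·Σ_{j≠i} q_j = 0.
With identical firms every q_j equals q_i, so Σ_{j≠i} q_j = 3q_i and 243 = 10q_i, giving q_i = 243/10.
Total output Q = 243/10 + 243/10 + 243/10 + 243/10 = 486/5.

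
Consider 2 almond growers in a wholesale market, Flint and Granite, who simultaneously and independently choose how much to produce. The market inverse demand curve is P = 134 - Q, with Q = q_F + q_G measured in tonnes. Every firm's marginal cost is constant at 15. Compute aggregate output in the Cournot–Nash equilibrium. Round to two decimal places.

Each firm earns π_i = (134 - Q)q_i - 15q_i.
First-order condition (treating rivals' output as given): 119 - 2q_i - q_j = 0.
With identical firms every q_j equals q_i, so q_j = q_i and 119 = 3q_i, giving q_i = 119/3.
Total output Q = 119/3 + 119/3 = 238/3.

79.33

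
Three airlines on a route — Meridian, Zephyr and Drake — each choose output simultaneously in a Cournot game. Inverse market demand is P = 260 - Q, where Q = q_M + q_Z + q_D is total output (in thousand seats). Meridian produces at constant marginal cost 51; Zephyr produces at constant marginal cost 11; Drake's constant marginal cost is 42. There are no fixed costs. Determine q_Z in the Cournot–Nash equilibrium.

Meridian's profit: π_M = (260 - Q)q_M - (51q_M). Setting ∂π_M/∂q_M = 0: 209 - 2q_M - (q_Z + q_D) = 0.
Zephyr's first-order condition: 249 - 2q_Z - (q_M + q_D) = 0.
Drake's first-order condition: 218 - 2q_D - (q_M + q_Z) = 0.
Adding the 3 conditions: 676 − 2Q − 2Q = 0, i.e. Q = 169.
Back-substituting: q_M = (209 − 169) = 40, q_Z = (249 − 169) = 80, q_D = (218 − 169) = 49.

80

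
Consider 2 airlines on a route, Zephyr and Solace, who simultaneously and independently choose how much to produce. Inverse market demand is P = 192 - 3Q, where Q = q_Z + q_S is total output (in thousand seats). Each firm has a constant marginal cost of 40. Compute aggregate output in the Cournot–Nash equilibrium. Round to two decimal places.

33.78

Each firm earns π_i = (192 - 3Q)q_i - 40q_i.
Setting ∂π_i/∂q_i = 0 with rivals' quantities fixed: 152 - 6q_i - 3q_j = 0.
With identical firms every q_j equals q_i, so q_j = q_i and 152 = 9q_i, giving q_i = 152/9.
Total output Q = 152/9 + 152/9 = 304/9.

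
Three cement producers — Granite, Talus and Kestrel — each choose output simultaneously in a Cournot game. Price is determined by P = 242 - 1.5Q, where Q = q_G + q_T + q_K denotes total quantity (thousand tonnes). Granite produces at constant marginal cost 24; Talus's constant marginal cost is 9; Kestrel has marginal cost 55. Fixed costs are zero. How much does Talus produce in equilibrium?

49

Granite's profit: π_G = (242 - 1.5Q)q_G - (24q_G). Setting ∂π_G/∂q_G = 0: 218 - 3q_G - (3/2)(q_T + q_K) = 0.
Talus's first-order condition: 233 - 3q_T - (3/2)(q_G + q_K) = 0.
Kestrel's profit: π_K = (242 - 1.5Q)q_K - (55q_K). Setting ∂π_K/∂q_K = 0: 187 - 3q_K - (3/2)(q_G + q_T) = 0.
Adding the 3 first-order conditions: 638 − 6Q = 0, so Q = 319/3.
Back-substituting: q_G = (218 − 319/2)/(3/2) = 39, q_T = (233 − 319/2)/(3/2) = 49, q_K = (187 − 319/2)/(3/2) = 55/3.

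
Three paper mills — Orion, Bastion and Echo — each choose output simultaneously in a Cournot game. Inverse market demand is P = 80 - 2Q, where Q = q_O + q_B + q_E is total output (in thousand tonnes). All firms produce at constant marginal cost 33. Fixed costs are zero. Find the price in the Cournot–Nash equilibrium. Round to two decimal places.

44.75

Each firm earns π_i = (80 - 2Q)q_i - 33q_i.
First-order condition (treating rivals' output as given): 47 - 4q_i - 2·Σ_{j≠i} q_j = 0.
With identical firms every q_j equals q_i, so Σ_{j≠i} q_j = 2q_i and 47 = 8q_i, giving q_i = 47/8.
Total output Q = 141/8, so price P = 80 - 2·(141/8) = 179/4.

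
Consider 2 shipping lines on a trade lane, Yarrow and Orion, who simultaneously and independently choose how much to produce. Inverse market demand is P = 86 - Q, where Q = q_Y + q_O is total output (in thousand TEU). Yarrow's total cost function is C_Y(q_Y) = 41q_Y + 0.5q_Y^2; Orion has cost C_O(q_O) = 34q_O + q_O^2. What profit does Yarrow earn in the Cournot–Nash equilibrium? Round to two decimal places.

203.11

Yarrow's profit: π_Y = (86 - Q)q_Y - (41q_Y + (1/2)q_Y²). Setting ∂π_Y/∂q_Y = 0: 45 - 3q_Y - (q_O) = 0.
Orion's first-order condition: 52 - 4q_O - (q_Y) = 0.
So q_Y = (45 - q_O)/3 and q_O = (52 - q_Y)/4.
Substituting one into the other gives q_Y = 128/11 and q_O = 111/11.
Price P = 86 - 239/11 = 707/11.
Yarrow's profit: (707/11)·(128/11) - 41·(128/11) - (1/2)(128/11)² = 203.1074.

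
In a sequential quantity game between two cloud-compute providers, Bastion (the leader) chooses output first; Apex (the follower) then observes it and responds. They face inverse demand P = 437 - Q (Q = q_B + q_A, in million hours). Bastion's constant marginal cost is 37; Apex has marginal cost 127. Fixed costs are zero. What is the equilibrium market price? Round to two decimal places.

159.50

Solve by backward induction. Given q_B, the follower Apex maximises π_A = (437 - q_B - q_A)q_A - 127q_A.
∂π_A/∂q_A = 310 - q_B - 2q_A = 0 gives the reaction function q_A = (310 - q_B)/2.
Bastion substitutes q_A(q_B) into its own profit: π_B = q_B(437 - q_B - (310 - q_B)/2) - 37q_B = (282 - (1/2)q_B)q_B - 37q_B.
Maximising: ∂π_B/∂q_B = 245 - q_B = 0, giving q_B = 245.
Then q_A = (310 - 245)/2 = 65/2.
Total output Q = 555/2, so price P = 437 - 555/2 = 319/2.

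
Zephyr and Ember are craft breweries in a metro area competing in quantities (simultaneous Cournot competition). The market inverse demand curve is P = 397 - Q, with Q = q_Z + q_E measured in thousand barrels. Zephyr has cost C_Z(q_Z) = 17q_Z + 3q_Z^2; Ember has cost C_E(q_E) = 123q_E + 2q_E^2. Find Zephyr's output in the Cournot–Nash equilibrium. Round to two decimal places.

Zephyr's profit: π_Z = (397 - Q)q_Z - (17q_Z + 3q_Z²). Setting ∂π_Z/∂q_Z = 0: 380 - 8q_Z - (q_E) = 0.
Ember's profit: π_E = (397 - Q)q_E - (123q_E + 2q_E²). Setting ∂π_E/∂q_E = 0: 274 - 6q_E - (q_Z) = 0.
Best responses: q_Z = (380 - q_E)/8, q_E = (274 - q_Z)/6.
Substituting one into the other gives q_Z = 42.6809 and q_E = 1812/47.

42.68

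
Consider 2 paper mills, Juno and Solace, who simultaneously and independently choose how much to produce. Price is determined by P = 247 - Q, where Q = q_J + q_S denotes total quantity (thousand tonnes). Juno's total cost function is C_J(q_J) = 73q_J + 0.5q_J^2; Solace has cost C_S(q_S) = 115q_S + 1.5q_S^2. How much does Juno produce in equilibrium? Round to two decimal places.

52.71

Juno's profit: π_J = (247 - Q)q_J - (73q_J + (1/2)q_J²). Setting ∂π_J/∂q_J = 0: 174 - 3q_J - (q_S) = 0.
Solace's profit: π_S = (247 - Q)q_S - (115q_S + (3/2)q_S²). Setting ∂π_S/∂q_S = 0: 132 - 5q_S - (q_J) = 0.
So q_J = (174 - q_S)/3 and q_S = (132 - q_J)/5.
Substituting one into the other gives q_J = 369/7 and q_S = 111/7.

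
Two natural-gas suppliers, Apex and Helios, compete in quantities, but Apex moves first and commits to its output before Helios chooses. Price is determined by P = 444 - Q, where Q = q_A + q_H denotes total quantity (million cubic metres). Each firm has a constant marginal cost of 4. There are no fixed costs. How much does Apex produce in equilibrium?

The follower Helios best-responds to any q_A: π_H = (444 - Q)q_H - 4q_H.
Follower FOC: 440 - q_A - 2q_H = 0, so q_H(q_A) = (440 - q_A)/2.
The leader anticipates this reaction. Substituting into P = 444 - Q gives P = 224 - (1/2)q_A, so π_A = (224 - (1/2)q_A)q_A - 4q_A.
Leader FOC: 220 - q_A = 0, so q_A = 220.
Then q_H = (440 - 220)/2 = 110.

220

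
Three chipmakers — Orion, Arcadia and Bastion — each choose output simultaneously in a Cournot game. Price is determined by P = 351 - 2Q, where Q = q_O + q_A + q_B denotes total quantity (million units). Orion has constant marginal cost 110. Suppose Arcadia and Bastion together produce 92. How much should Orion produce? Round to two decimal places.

With rivals' combined output fixed at 92, Orion's profit is π_O = (351 - 2·92 - 2q_O)q_O - (110q_O) = (167 - 2q_O)q_O - (110q_O).
∂π_O/∂q_O = 57 - 4q_O = 0, so q_O = 57/4.

14.25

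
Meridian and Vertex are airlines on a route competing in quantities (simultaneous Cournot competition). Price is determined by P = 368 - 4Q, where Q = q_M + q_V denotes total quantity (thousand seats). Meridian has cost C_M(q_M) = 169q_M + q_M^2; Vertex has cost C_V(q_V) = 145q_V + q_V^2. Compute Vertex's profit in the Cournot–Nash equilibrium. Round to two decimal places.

1457.17

Meridian's profit: π_M = (368 - 4Q)q_M - (169q_M + q_M²). Setting ∂π_M/∂q_M = 0: 199 - 10q_M - 4(q_V) = 0.
Vertex's profit: π_V = (368 - 4Q)q_V - (145q_V + q_V²). Setting ∂π_V/∂q_V = 0: 223 - 10q_V - 4(q_M) = 0.
Rearranging gives the reaction functions q_M = (199 - 4q_V)/10 and q_V = (223 - 4q_M)/10.
Solving the pair: q_M = 183/14, q_V = 239/14.
Price P = 368 - 4·(211/7) = 1732/7.
Vertex's profit: (1732/7)·(239/14) - 145·(239/14) - (239/14)² = 1457.1684.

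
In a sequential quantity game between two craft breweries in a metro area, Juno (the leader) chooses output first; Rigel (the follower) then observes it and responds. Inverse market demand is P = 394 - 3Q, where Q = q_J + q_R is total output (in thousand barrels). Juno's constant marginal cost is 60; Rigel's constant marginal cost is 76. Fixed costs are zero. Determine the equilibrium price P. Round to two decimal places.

147.50

Solve by backward induction. Given q_J, the follower Rigel maximises π_R = (394 - 3q_J - 3q_R)q_R - 76q_R.
∂π_R/∂q_R = 318 - 3q_J - 6q_R = 0 gives the reaction function q_R = (318 - 3q_J)/6.
The leader anticipates this reaction. Substituting into P = 394 - 3Q gives P = 235 - (3/2)q_J, so π_J = (235 - (3/2)q_J)q_J - 60q_J.
Maximising: ∂π_J/∂q_J = 175 - 3q_J = 0, giving q_J = 175/3.
Then q_R = (318 - 3·(175/3))/6 = 143/6.
Total output Q = 493/6, so price P = 394 - 3·(493/6) = 295/2.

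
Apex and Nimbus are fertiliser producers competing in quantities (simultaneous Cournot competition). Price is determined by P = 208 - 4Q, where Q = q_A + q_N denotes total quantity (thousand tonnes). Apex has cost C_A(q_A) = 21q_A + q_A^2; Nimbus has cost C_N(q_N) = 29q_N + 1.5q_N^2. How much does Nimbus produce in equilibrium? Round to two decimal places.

11.09

Apex's profit: π_A = (208 - 4Q)q_A - (21q_A + q_A²). Setting ∂π_A/∂q_A = 0: 187 - 10q_A - 4(q_N) = 0.
Nimbus's profit: π_N = (208 - 4Q)q_N - (29q_N + (3/2)q_N²). Setting ∂π_N/∂q_N = 0: 179 - 11q_N - 4(q_A) = 0.
Best responses: q_A = (187 - 4q_N)/10, q_N = (179 - 4q_A)/11.
Solving the pair: q_A = 1341/94, q_N = 521/47.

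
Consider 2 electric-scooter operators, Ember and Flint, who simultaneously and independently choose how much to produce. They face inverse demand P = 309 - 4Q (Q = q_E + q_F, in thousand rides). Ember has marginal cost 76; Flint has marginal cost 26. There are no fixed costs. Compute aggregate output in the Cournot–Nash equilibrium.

Ember's profit: π_E = (309 - 4Q)q_E - (76q_E). Setting ∂π_E/∂q_E = 0: 233 - 8q_E - 4(q_F) = 0.
Flint's first-order condition: 283 - 8q_F - 4(q_E) = 0.
Rearranging gives the reaction functions q_E = (233 - 4q_F)/8 and q_F = (283 - 4q_E)/8.
Solving the pair: q_E = 61/4, q_F = 111/4.
Total output Q = 61/4 + 111/4 = 43.

43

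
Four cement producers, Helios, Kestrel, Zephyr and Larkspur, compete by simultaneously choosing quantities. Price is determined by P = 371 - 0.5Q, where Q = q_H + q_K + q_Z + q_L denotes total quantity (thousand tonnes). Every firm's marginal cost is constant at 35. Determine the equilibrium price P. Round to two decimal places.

A representative firm's profit is π_i = q_i(371 - 0.5Q) - 35q_i.
Setting ∂π_i/∂q_i = 0 with rivals' quantities fixed: 336 - q_i - (1/2)·Σ_{j≠i} q_j = 0.
By symmetry each firm produces the same amount; substituting Σ_{j≠i} q_j = 3q_i yields q_i = 336/(5/2) = 672/5.
Total output Q = 537.6000, so price P = 371 - (1/2)·537.6000 = 511/5.

102.20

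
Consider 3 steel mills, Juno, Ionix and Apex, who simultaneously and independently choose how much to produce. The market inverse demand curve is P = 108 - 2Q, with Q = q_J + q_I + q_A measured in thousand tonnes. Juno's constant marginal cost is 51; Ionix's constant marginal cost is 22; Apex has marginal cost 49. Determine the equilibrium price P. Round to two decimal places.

57.50

Juno's profit: π_J = (108 - 2Q)q_J - (51q_J). Setting ∂π_J/∂q_J = 0: 57 - 4q_J - 2(q_I + q_A) = 0.
Ionix's first-order condition: 86 - 4q_I - 2(q_J + q_A) = 0.
Apex's profit: π_A = (108 - 2Q)q_A - (49q_A). Setting ∂π_A/∂q_A = 0: 59 - 4q_A - 2(q_J + q_I) = 0.
Adding the 3 first-order conditions: 202 − 8Q = 0, so Q = 101/4.
Back-substituting: q_J = (57 − 101/2)/2 = 13/4, q_I = (86 − 101/2)/2 = 71/4, q_A = (59 − 101/2)/2 = 17/4.
Total output Q = 101/4, so price P = 108 - 2·(101/4) = 115/2.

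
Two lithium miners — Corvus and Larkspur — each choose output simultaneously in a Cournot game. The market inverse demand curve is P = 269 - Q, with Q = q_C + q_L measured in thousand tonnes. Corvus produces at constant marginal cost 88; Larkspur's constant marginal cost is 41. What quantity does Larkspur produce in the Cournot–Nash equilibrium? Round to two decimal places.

Corvus's profit: π_C = (269 - Q)q_C - (88q_C). Setting ∂π_C/∂q_C = 0: 181 - 2q_C - (q_L) = 0.
Larkspur's first-order condition: 228 - 2q_L - (q_C) = 0.
Best responses: q_C = (181 - q_L)/2, q_L = (228 - q_C)/2.
Substituting one into the other gives q_C = 134/3 and q_L = 275/3.

91.67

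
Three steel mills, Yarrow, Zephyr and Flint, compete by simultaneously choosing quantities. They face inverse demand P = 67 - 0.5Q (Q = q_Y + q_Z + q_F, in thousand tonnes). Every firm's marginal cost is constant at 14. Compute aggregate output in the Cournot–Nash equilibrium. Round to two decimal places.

79.50

A representative firm's profit is π_i = q_i(67 - 0.5Q) - 14q_i.
Setting ∂π_i/∂q_i = 0 with rivals' quantities fixed: 53 - q_i - (1/2)·Σ_{j≠i} q_j = 0.
With identical firms every q_j equals q_i, so Σ_{j≠i} q_j = 2q_i and 53 = 2q_i, giving q_i = 53/2.
Total output Q = 53/2 + 53/2 + 53/2 = 159/2.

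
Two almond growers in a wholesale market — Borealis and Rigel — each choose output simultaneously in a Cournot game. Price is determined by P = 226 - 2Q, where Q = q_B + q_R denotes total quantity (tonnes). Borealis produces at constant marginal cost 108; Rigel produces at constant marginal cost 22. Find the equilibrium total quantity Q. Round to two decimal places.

Borealis's profit: π_B = (226 - 2Q)q_B - (108q_B). Setting ∂π_B/∂q_B = 0: 118 - 4q_B - 2(q_R) = 0.
Rigel's profit: π_R = (226 - 2Q)q_R - (22q_R). Setting ∂π_R/∂q_R = 0: 204 - 4q_R - 2(q_B) = 0.
Rearranging gives the reaction functions q_B = (118 - 2q_R)/4 and q_R = (204 - 2q_B)/4.
Solving the pair: q_B = 16/3, q_R = 145/3.
Total output Q = 16/3 + 145/3 = 161/3.

53.67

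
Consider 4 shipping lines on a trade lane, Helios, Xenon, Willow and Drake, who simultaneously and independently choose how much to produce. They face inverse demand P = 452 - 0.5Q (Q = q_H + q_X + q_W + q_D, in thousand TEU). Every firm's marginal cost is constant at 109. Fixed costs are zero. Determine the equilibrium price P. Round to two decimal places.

Each firm earns π_i = (452 - 0.5Q)q_i - 109q_i.
First-order condition (treating rivals' output as given): 343 - q_i - (1/2)·Σ_{j≠i} q_j = 0.
With identical firms every q_j equals q_i, so Σ_{j≠i} q_j = 3q_i and 343 = (5/2)q_i, giving q_i = 686/5.
Total output Q = 548.8000, so price P = 452 - (1/2)·548.8000 = 888/5.

177.60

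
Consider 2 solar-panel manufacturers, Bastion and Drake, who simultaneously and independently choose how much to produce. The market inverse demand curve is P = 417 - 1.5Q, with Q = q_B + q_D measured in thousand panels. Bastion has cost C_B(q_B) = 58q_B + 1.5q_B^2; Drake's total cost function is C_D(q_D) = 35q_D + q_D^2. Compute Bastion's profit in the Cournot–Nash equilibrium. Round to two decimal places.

5817.52

Bastion's profit: π_B = (417 - 1.5Q)q_B - (58q_B + (3/2)q_B²). Setting ∂π_B/∂q_B = 0: 359 - 6q_B - (3/2)(q_D) = 0.
Drake's first-order condition: 382 - 5q_D - (3/2)(q_B) = 0.
Best responses: q_B = (359 - (3/2)q_D)/6, q_D = (382 - (3/2)q_B)/5.
Substituting one into the other gives q_B = 44.0360 and q_D = 63.1892.
Price P = 417 - (3/2)·107.2252 = 256.1622.
Bastion's profit: 256.1622·44.0360 - 58·44.0360 - (3/2)·44.0360² = 5817.5174.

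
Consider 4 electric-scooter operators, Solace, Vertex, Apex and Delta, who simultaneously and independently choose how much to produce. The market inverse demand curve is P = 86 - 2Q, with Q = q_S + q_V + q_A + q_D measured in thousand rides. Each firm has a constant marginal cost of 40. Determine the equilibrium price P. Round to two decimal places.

Each firm earns π_i = (86 - 2Q)q_i - 40q_i.
Setting ∂π_i/∂q_i = 0 with rivals' quantities fixed: 46 - 4q_i - 2·Σ_{j≠i} q_j = 0.
With identical firms every q_j equals q_i, so Σ_{j≠i} q_j = 3q_i and 46 = 10q_i, giving q_i = 23/5.
Total output Q = 92/5, so price P = 86 - 2·(92/5) = 246/5.

49.20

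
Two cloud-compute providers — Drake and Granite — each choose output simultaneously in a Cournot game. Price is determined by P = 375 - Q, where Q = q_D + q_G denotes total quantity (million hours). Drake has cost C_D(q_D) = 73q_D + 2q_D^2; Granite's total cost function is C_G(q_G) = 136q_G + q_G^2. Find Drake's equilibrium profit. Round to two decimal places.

5324.92

Drake's profit: π_D = (375 - Q)q_D - (73q_D + 2q_D²). Setting ∂π_D/∂q_D = 0: 302 - 6q_D - (q_G) = 0.
Granite's profit: π_G = (375 - Q)q_G - (136q_G + q_G²). Setting ∂π_G/∂q_G = 0: 239 - 4q_G - (q_D) = 0.
Best responses: q_D = (302 - q_G)/6, q_G = (239 - q_D)/4.
Substituting one into the other gives q_D = 969/23 and q_G = 1132/23.
Price P = 375 - 91.3478 = 283.6522.
Drake's profit: 283.6522·(969/23) - 73·(969/23) - 2(969/23)² = 5324.9206.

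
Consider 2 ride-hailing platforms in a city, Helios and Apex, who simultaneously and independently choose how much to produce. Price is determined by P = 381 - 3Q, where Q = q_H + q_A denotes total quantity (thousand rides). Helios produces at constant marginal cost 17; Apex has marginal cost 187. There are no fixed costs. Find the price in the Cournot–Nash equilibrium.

Helios's profit: π_H = (381 - 3Q)q_H - (17q_H). Setting ∂π_H/∂q_H = 0: 364 - 6q_H - 3(q_A) = 0.
Apex's profit: π_A = (381 - 3Q)q_A - (187q_A). Setting ∂π_A/∂q_A = 0: 194 - 6q_A - 3(q_H) = 0.
Rearranging gives the reaction functions q_H = (364 - 3q_A)/6 and q_A = (194 - 3q_H)/6.
Solving the pair: q_H = 178/3, q_A = 8/3.
Total output Q = 62, so price P = 381 - 3·62 = 195.

195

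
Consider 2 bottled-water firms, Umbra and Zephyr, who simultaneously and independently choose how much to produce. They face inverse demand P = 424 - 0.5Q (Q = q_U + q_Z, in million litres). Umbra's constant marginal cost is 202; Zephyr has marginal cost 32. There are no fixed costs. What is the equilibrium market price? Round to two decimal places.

Umbra's profit: π_U = (424 - 0.5Q)q_U - (202q_U). Setting ∂π_U/∂q_U = 0: 222 - q_U - (1/2)(q_Z) = 0.
Zephyr's profit: π_Z = (424 - 0.5Q)q_Z - (32q_Z). Setting ∂π_Z/∂q_Z = 0: 392 - q_Z - (1/2)(q_U) = 0.
So q_U = (222 - (1/2)q_Z) and q_Z = (392 - (1/2)q_U).
Solving the pair: q_U = 104/3, q_Z = 1124/3.
Total output Q = 1228/3, so price P = 424 - (1/2)·(1228/3) = 658/3.

219.33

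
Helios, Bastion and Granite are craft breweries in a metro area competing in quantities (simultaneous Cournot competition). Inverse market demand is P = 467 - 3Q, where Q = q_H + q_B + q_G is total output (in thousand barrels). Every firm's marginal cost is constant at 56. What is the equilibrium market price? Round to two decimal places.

158.75

Each firm earns π_i = (467 - 3Q)q_i - 56q_i.
Setting ∂π_i/∂q_i = 0 with rivals' quantities fixed: 411 - 6q_i - 3·Σ_{j≠i} q_j = 0.
By symmetry each firm produces the same amount; substituting Σ_{j≠i} q_j = 2q_i yields q_i = 411/12 = 137/4.
Total output Q = 411/4, so price P = 467 - 3·(411/4) = 635/4.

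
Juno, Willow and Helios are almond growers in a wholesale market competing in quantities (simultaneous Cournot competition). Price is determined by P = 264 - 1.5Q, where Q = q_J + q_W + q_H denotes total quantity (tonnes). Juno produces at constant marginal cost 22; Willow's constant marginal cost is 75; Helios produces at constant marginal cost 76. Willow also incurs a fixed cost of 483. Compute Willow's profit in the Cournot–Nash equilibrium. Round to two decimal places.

299.04

Juno's profit: π_J = (264 - 1.5Q)q_J - (22q_J). Setting ∂π_J/∂q_J = 0: 242 - 3q_J - (3/2)(q_W + q_H) = 0.
Willow's profit: π_W = (264 - 1.5Q)q_W - (75q_W). Setting ∂π_W/∂q_W = 0: 189 - 3q_W - (3/2)(q_J + q_H) = 0.
Helios's first-order condition: 188 - 3q_H - (3/2)(q_J + q_W) = 0.
Adding the 3 first-order conditions: 619 − 6Q = 0, so Q = 619/6.
Back-substituting: q_J = (242 − 619/4)/(3/2) = 349/6, q_W = (189 − 619/4)/(3/2) = 137/6, q_H = (188 − 619/4)/(3/2) = 133/6.
Price P = 264 - (3/2)·(619/6) = 437/4.
Willow's profit: (437/4 - 75)·(137/6) - 483 = 299.0417.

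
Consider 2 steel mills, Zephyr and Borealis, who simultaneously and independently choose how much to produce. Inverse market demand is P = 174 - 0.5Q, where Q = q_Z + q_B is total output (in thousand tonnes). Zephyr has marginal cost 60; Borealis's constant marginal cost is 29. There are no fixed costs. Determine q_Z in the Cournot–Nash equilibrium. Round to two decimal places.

Zephyr's profit: π_Z = (174 - 0.5Q)q_Z - (60q_Z). Setting ∂π_Z/∂q_Z = 0: 114 - q_Z - (1/2)(q_B) = 0.
Borealis's first-order condition: 145 - q_B - (1/2)(q_Z) = 0.
Best responses: q_Z = (114 - (1/2)q_B), q_B = (145 - (1/2)q_Z).
Substituting one into the other gives q_Z = 166/3 and q_B = 352/3.

55.33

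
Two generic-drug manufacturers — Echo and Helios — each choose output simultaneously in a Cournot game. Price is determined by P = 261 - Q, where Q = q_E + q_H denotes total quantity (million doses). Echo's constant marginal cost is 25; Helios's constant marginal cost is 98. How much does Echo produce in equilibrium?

Echo's profit: π_E = (261 - Q)q_E - (25q_E). Setting ∂π_E/∂q_E = 0: 236 - 2q_E - (q_H) = 0.
Helios's first-order condition: 163 - 2q_H - (q_E) = 0.
Rearranging gives the reaction functions q_E = (236 - q_H)/2 and q_H = (163 - q_E)/2.
Solving the pair: q_E = 103, q_H = 30.

103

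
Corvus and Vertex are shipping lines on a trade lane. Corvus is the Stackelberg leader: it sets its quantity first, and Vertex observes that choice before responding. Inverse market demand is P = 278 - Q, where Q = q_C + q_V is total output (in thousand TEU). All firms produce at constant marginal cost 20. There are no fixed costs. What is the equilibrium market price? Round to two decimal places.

84.50

Solve by backward induction. Given q_C, the follower Vertex maximises π_V = (278 - q_C - q_V)q_V - 20q_V.
Follower FOC: 258 - q_C - 2q_V = 0, so q_V(q_C) = (258 - q_C)/2.
The leader anticipates this reaction. Substituting into P = 278 - Q gives P = 149 - (1/2)q_C, so π_C = (149 - (1/2)q_C)q_C - 20q_C.
Maximising: ∂π_C/∂q_C = 129 - q_C = 0, giving q_C = 129.
Then q_V = (258 - 129)/2 = 129/2.
Total output Q = 387/2, so price P = 278 - 387/2 = 169/2.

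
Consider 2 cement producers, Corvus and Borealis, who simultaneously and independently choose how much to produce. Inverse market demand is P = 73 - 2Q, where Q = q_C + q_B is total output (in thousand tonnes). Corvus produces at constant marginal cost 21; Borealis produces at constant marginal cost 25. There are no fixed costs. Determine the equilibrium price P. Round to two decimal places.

Corvus's profit: π_C = (73 - 2Q)q_C - (21q_C). Setting ∂π_C/∂q_C = 0: 52 - 4q_C - 2(q_B) = 0.
Borealis's first-order condition: 48 - 4q_B - 2(q_C) = 0.
Best responses: q_C = (52 - 2q_B)/4, q_B = (48 - 2q_C)/4.
Substituting one into the other gives q_C = 28/3 and q_B = 22/3.
Total output Q = 50/3, so price P = 73 - 2·(50/3) = 119/3.

39.67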